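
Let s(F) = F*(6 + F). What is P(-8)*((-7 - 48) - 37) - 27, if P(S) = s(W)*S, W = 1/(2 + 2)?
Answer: 1123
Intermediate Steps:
W = ¼ (W = 1/4 = ¼ ≈ 0.25000)
P(S) = 25*S/16 (P(S) = ((6 + ¼)/4)*S = ((¼)*(25/4))*S = 25*S/16)
P(-8)*((-7 - 48) - 37) - 27 = ((25/16)*(-8))*((-7 - 48) - 37) - 27 = -25*(-55 - 37)/2 - 27 = -25/2*(-92) - 27 = 1150 - 27 = 1123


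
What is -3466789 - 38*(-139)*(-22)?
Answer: -3582993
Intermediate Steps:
-3466789 - 38*(-139)*(-22) = -3466789 - (-5282)*(-22) = -3466789 - 1*116204 = -3466789 - 116204 = -3582993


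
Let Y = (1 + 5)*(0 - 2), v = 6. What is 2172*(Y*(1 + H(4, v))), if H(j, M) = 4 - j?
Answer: -26064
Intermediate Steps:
Y = -12 (Y = 6*(-2) = -12)
2172*(Y*(1 + H(4, v))) = 2172*(-12*(1 + (4 - 1*4))) = 2172*(-12*(1 + (4 - 4))) = 2172*(-12*(1 + 0)) = 2172*(-12*1) = 2172*(-12) = -26064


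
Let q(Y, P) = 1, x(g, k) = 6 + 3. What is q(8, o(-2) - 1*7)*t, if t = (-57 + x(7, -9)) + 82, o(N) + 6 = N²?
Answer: 34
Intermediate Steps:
x(g, k) = 9
o(N) = -6 + N²
t = 34 (t = (-57 + 9) + 82 = -48 + 82 = 34)
q(8, o(-2) - 1*7)*t = 1*34 = 34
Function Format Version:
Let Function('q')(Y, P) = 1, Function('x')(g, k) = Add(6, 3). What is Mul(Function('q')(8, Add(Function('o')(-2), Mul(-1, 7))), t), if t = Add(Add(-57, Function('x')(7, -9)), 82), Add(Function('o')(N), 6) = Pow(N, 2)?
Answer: 34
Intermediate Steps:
Function('x')(g, k) = 9
Function('o')(N) = Add(-6, Pow(N, 2))
t = 34 (t = Add(Add(-57, 9), 82) = Add(-48, 82) = 34)
Mul(Function('q')(8, Add(Function('o')(-2), Mul(-1, 7))), t) = Mul(1, 34) = 34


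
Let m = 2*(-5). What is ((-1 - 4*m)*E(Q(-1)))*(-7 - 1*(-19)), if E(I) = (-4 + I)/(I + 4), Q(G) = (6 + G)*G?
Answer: 4212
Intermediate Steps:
m = -10
Q(G) = G*(6 + G)
E(I) = (-4 + I)/(4 + I)
((-1 - 4*m)*E(Q(-1)))*(-7 - 1*(-19)) = ((-1 - 4*(-10))*((-4 - (6 - 1))/(4 - (6 - 1))))*(-7 - 1*(-19)) = ((-1 + 40)*((-4 - 1*5)/(4 - 1*5)))*(-7 + 19) = (39*((-4 - 5)/(4 - 5)))*12 = (39*(-9/(-1)))*12 = (39*(-1*(-9)))*12 = (39*9)*12 = 351*12 = 4212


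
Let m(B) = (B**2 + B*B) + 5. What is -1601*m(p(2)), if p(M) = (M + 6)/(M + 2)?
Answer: -20813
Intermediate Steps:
p(M) = (6 + M)/(2 + M)
m(B) = 5 + 2*B**2 (m(B) = (B**2 + B**2) + 5 = 2*B**2 + 5 = 5 + 2*B**2)
-1601*m(p(2)) = -1601*(5 + 2*((6 + 2)/(2 + 2))**2) = -1601*(5 + 2*(8/4)**2) = -1601*(5 + 2*((1/4)*8)**2) = -1601*(5 + 2*2**2) = -1601*(5 + 2*4) = -1601*(5 + 8) = -1601*13 = -20813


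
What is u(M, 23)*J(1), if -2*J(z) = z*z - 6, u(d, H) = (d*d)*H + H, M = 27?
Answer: 41975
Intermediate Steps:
u(d, H) = H + H*d² (u(d, H) = d²*H + H = H*d² + H = H + H*d²)
J(z) = 3 - z²/2 (J(z) = -(z*z - 6)/2 = -(z² - 6)/2 = -(-6 + z²)/2 = 3 - z²/2)
u(M, 23)*J(1) = (23*(1 + 27²))*(3 - ½*1²) = (23*(1 + 729))*(3 - ½*1) = (23*730)*(3 - ½) = 16790*(5/2) = 41975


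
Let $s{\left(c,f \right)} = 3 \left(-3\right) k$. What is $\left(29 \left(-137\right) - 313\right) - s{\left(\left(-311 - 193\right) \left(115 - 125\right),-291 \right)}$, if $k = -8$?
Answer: $-4358$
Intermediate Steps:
$s{\left(c,f \right)} = 72$ ($s{\left(c,f \right)} = 3 \left(-3\right) \left(-8\right) = \left(-9\right) \left(-8\right) = 72$)
$\left(29 \left(-137\right) - 313\right) - s{\left(\left(-311 - 193\right) \left(115 - 125\right),-291 \right)} = \left(29 \left(-137\right) - 313\right) - 72 = \left(-3973 - 313\right) - 72 = -4286 - 72 = -4358$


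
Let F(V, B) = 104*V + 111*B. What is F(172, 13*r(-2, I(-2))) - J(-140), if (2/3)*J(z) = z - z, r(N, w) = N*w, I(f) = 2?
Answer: 12116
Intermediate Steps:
J(z) = 0 (J(z) = 3*(z - z)/2 = (3/2)*0 = 0)
F(172, 13*r(-2, I(-2))) - J(-140) = (104*172 + 111*(13*(-2*2))) - 1*0 = (17888 + 111*(13*(-4))) + 0 = (17888 + 111*(-52)) + 0 = (17888 - 5772) + 0 = 12116 + 0 = 12116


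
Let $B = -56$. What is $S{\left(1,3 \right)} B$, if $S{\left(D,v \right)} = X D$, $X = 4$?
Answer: $-224$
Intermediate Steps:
$S{\left(D,v \right)} = 4 D$
$S{\left(1,3 \right)} B = 4 \cdot 1 \left(-56\right) = 4 \left(-56\right) = -224$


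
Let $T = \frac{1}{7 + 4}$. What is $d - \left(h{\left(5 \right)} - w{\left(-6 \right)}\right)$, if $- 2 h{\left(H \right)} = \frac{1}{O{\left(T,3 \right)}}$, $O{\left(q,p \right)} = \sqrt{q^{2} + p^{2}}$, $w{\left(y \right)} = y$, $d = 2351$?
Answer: $2345 + \frac{11 \sqrt{1090}}{2180} \approx 2345.2$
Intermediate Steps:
$T = \frac{1}{11} \approx 0.090909$
$O{\left(q,p \right)} = \sqrt{p^{2} + q^{2}}$
$h{\left(H \right)} = - \frac{11 \sqrt{1090}}{2180}$ ($h{\left(H \right)} = - \frac{1}{2 \sqrt{3^{2} + \left(\frac{1}{11}\right)^{2}}} = - \frac{1}{2 \sqrt{9 + \frac{1}{121}}} = - \frac{1}{2 \sqrt{\frac{1090}{121}}} = - \frac{1}{2 \frac{\sqrt{1090}}{11}} = - \frac{\frac{11}{1090} \sqrt{1090}}{2} = - \frac{11 \sqrt{1090}}{2180}$)
$d - \left(h{\left(5 \right)} - w{\left(-6 \right)}\right) = 2351 - \left(- \frac{11 \sqrt{1090}}{2180} - -6\right) = 2351 - \left(- \frac{11 \sqrt{1090}}{2180} + 6\right) = 2351 - \left(6 - \frac{11 \sqrt{1090}}{2180}\right) = 2345 + \frac{11 \sqrt{1090}}{2180}$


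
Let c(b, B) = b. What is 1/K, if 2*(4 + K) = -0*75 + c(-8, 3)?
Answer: -⅛ ≈ -0.12500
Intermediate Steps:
K = -8 (K = -4 + (-0*75 - 8)/2 = -4 + (-157*0 - 8)/2 = -4 + (0 - 8)/2 = -4 + (½)*(-8) = -4 - 4 = -8)
1/K = 1/(-8) = -⅛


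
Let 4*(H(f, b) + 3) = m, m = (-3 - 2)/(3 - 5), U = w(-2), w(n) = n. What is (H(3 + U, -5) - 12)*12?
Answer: -345/2 ≈ -172.50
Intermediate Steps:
U = -2
m = 5/2 (m = -5/(-2) = -5*(-1/2) = 5/2 ≈ 2.5000)
H(f, b) = -19/8 (H(f, b) = -3 + (1/4)*(5/2) = -3 + 5/8 = -19/8)
(H(3 + U, -5) - 12)*12 = (-19/8 - 12)*12 = -115/8*12 = -345/2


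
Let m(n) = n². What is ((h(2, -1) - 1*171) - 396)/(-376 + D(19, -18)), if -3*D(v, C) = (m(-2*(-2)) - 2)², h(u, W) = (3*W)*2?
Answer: 1719/1324 ≈ 1.2983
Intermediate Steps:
h(u, W) = 6*W
D(v, C) = -196/3 (D(v, C) = -((-2*(-2))² - 2)²/3 = -(4² - 2)²/3 = -(16 - 2)²/3 = -⅓*14² = -⅓*196 = -196/3)
((h(2, -1) - 1*171) - 396)/(-376 + D(19, -18)) = ((6*(-1) - 1*171) - 396)/(-376 - 196/3) = ((-6 - 171) - 396)/(-1324/3) = (-177 - 396)*(-3/1324) = -573*(-3/1324) = 1719/1324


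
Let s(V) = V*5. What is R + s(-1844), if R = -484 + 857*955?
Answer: 808731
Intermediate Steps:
s(V) = 5*V
R = 817951 (R = -484 + 818435 = 817951)
R + s(-1844) = 817951 + 5*(-1844) = 817951 - 9220 = 808731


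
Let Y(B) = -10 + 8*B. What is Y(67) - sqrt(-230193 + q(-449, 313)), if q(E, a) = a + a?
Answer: 526 - I*sqrt(229567) ≈ 526.0 - 479.13*I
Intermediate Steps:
q(E, a) = 2*a
Y(67) - sqrt(-230193 + q(-449, 313)) = (-10 + 8*67) - sqrt(-230193 + 2*313) = (-10 + 536) - sqrt(-230193 + 626) = 526 - sqrt(-229567) = 526 - I*sqrt(229567)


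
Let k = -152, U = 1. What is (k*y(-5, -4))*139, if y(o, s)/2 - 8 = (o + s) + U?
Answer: 0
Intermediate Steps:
y(o, s) = 18 + 2*o + 2*s (y(o, s) = 16 + 2*((o + s) + 1) = 16 + 2*(1 + o + s) = 16 + (2 + 2*o + 2*s) = 18 + 2*o + 2*s)
(k*y(-5, -4))*139 = -152*(18 + 2*(-5) + 2*(-4))*139 = -152*(18 - 10 - 8)*139 = -152*0*139 = 0*139 = 0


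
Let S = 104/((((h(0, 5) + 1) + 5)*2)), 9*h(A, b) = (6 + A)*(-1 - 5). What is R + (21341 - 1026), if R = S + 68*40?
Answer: 23061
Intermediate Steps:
h(A, b) = -4 - 2*A/3 (h(A, b) = ((6 + A)*(-1 - 5))/9 = ((6 + A)*(-6))/9 = (-36 - 6*A)/9 = -4 - 2*A/3)
S = 26 (S = 104/(((((-4 - ⅔*0) + 1) + 5)*2)) = 104/(((((-4 + 0) + 1) + 5)*2)) = 104/((((-4 + 1) + 5)*2)) = 104/(((-3 + 5)*2)) = 104/((2*2)) = 104/4 = 104*(¼) = 26)
R = 2746 (R = 26 + 68*40 = 26 + 2720 = 2746)
R + (21341 - 1026) = 2746 + (21341 - 1026) = 2746 + 20315 = 23061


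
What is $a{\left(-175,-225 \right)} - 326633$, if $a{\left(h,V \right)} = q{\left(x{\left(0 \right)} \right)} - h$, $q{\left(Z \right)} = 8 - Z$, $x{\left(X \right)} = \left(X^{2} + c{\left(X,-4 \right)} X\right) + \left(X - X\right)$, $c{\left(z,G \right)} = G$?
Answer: $-326450$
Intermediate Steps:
$x{\left(X \right)} = X^{2} - 4 X$ ($x{\left(X \right)} = \left(X^{2} - 4 X\right) + \left(X - X\right) = \left(X^{2} - 4 X\right) + 0 = X^{2} - 4 X$)
$a{\left(h,V \right)} = 8 - h$ ($a{\left(h,V \right)} = \left(8 - 0 \left(-4 + 0\right)\right) - h = \left(8 - 0 \left(-4\right)\right) - h = \left(8 - 0\right) - h = \left(8 + 0\right) - h = 8 - h$)
$a{\left(-175,-225 \right)} - 326633 = \left(8 - -175\right) - 326633 = \left(8 + 175\right) - 326633 = 183 - 326633 = -326450$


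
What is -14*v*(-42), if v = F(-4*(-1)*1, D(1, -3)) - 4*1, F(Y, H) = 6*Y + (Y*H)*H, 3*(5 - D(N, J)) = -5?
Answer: 348880/3 ≈ 1.1629e+5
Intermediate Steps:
D(N, J) = 20/3 (D(N, J) = 5 - ⅓*(-5) = 5 + 5/3 = 20/3)
F(Y, H) = 6*Y + Y*H² (F(Y, H) = 6*Y + (H*Y)*H = 6*Y + Y*H²)
v = 1780/9 (v = (-4*(-1)*1)*(6 + (20/3)²) - 4*1 = (4*1)*(6 + 400/9) - 4 = 4*(454/9) - 4 = 1816/9 - 4 = 1780/9 ≈ 197.78)
-14*v*(-42) = -14*1780/9*(-42) = -24920/9*(-42) = 348880/3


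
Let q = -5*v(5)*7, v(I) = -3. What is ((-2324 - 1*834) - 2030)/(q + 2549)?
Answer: -2594/1327 ≈ -1.9548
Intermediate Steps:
q = 105 (q = -5*(-3)*7 = 15*7 = 105)
((-2324 - 1*834) - 2030)/(q + 2549) = ((-2324 - 1*834) - 2030)/(105 + 2549) = ((-2324 - 834) - 2030)/2654 = (-3158 - 2030)*(1/2654) = -5188*1/2654 = -2594/1327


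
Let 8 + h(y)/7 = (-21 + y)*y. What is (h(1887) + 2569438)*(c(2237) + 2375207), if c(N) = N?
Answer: 64707787266944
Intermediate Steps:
h(y) = -56 + 7*y*(-21 + y) (h(y) = -56 + 7*((-21 + y)*y) = -56 + 7*(y*(-21 + y)) = -56 + 7*y*(-21 + y))
(h(1887) + 2569438)*(c(2237) + 2375207) = ((-56 - 147*1887 + 7*1887²) + 2569438)*(2237 + 2375207) = ((-56 - 277389 + 7*3560769) + 2569438)*2377444 = ((-56 - 277389 + 24925383) + 2569438)*2377444 = (24647938 + 2569438)*2377444 = 27217376*2377444 = 64707787266944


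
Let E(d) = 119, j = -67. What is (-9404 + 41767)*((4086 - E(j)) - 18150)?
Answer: -459004429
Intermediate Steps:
(-9404 + 41767)*((4086 - E(j)) - 18150) = (-9404 + 41767)*((4086 - 1*119) - 18150) = 32363*((4086 - 119) - 18150) = 32363*(3967 - 18150) = 32363*(-14183) = -459004429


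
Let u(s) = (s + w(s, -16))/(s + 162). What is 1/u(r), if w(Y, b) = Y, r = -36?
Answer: -7/4 ≈ -1.7500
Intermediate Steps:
u(s) = 2*s/(162 + s) (u(s) = (s + s)/(s + 162) = (2*s)/(162 + s) = 2*s/(162 + s))
1/u(r) = 1/(2*(-36)/(162 - 36)) = 1/(2*(-36)/126) = 1/(2*(-36)*(1/126)) = 1/(-4/7) = -7/4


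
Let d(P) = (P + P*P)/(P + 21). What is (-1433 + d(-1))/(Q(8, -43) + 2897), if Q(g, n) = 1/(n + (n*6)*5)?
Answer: -1910189/3861700 ≈ -0.49465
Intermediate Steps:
d(P) = (P + P²)/(21 + P)
Q(g, n) = 1/(31*n) (Q(g, n) = 1/(n + (6*n)*5) = 1/(n + 30*n) = 1/(31*n))
(-1433 + d(-1))/(Q(8, -43) + 2897) = (-1433 - (1 - 1)/(21 - 1))/((1/31)/(-43) + 2897) = (-1433 - 1*0/20)/((1/31)*(-1/43) + 2897) = (-1433 - 1*1/20*0)/(-1/1333 + 2897) = (-1433 + 0)/(3861700/1333) = -1433*1333/3861700 = -1910189/3861700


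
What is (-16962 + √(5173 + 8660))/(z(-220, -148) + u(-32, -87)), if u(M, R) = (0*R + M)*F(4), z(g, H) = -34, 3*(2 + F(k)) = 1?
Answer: -25443/29 + 9*√1537/58 ≈ -871.26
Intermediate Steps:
F(k) = -5/3 (F(k) = -2 + (⅓)*1 = -2 + ⅓ = -5/3)
u(M, R) = -5*M/3 (u(M, R) = (0*R + M)*(-5/3) = (0 + M)*(-5/3) = M*(-5/3) = -5*M/3)
(-16962 + √(5173 + 8660))/(z(-220, -148) + u(-32, -87)) = (-16962 + √(5173 + 8660))/(-34 - 5/3*(-32)) = (-16962 + √13833)/(-34 + 160/3) = (-16962 + 3*√1537)/(58/3) = (-16962 + 3*√1537)*(3/58) = -25443/29 + 9*√1537/58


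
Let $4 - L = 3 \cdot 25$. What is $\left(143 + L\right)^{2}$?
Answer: $5184$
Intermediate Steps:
$L = -71$ ($L = 4 - 3 \cdot 25 = 4 - 75 = -71$)
$\left(143 + L\right)^{2} = \left(143 - 71\right)^{2} = 72^{2} = 5184$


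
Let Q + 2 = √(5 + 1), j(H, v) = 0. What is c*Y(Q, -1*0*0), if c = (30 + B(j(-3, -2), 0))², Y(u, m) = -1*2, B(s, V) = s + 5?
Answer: -2450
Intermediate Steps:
B(s, V) = 5 + s
Q = -2 + √6 (Q = -2 + √(5 + 1) = -2 + √6 ≈ 0.44949)
Y(u, m) = -2
c = 1225 (c = (30 + (5 + 0))² = (30 + 5)² = 35² = 1225)
c*Y(Q, -1*0*0) = 1225*(-2) = -2450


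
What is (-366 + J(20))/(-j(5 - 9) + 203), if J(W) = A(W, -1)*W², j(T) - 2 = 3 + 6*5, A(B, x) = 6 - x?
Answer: 1217/84 ≈ 14.488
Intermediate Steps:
j(T) = 35 (j(T) = 2 + (3 + 6*5) = 2 + (3 + 30) = 2 + 33 = 35)
J(W) = 7*W² (J(W) = (6 - 1*(-1))*W² = (6 + 1)*W² = 7*W²)
(-366 + J(20))/(-j(5 - 9) + 203) = (-366 + 7*20²)/(-1*35 + 203) = (-366 + 7*400)/(-35 + 203) = (-366 + 2800)/168 = 2434*(1/168) = 1217/84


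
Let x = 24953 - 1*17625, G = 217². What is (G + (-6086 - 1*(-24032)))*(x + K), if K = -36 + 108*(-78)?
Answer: -73619620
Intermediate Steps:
K = -8460 (K = -36 - 8424 = -8460)
G = 47089
x = 7328 (x = 24953 - 17625 = 7328)
(G + (-6086 - 1*(-24032)))*(x + K) = (47089 + (-6086 - 1*(-24032)))*(7328 - 8460) = (47089 + (-6086 + 24032))*(-1132) = (47089 + 17946)*(-1132) = 65035*(-1132) = -73619620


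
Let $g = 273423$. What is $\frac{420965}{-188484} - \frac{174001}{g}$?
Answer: $- \frac{49299305893}{17178620244} \approx -2.8698$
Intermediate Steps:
$\frac{420965}{-188484} - \frac{174001}{g} = \frac{420965}{-188484} - \frac{174001}{273423} = 420965 \left(- \frac{1}{188484}\right) - \frac{174001}{273423} = - \frac{420965}{188484} - \frac{174001}{273423} = - \frac{49299305893}{17178620244}$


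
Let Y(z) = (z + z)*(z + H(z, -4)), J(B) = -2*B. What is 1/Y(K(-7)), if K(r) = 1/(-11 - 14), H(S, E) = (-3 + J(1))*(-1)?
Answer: -625/248 ≈ -2.5202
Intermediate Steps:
H(S, E) = 5 (H(S, E) = (-3 - 2*1)*(-1) = (-3 - 2)*(-1) = -5*(-1) = 5)
K(r) = -1/25 (K(r) = 1/(-25) = -1/25)
Y(z) = 2*z*(5 + z) (Y(z) = (z + z)*(z + 5) = (2*z)*(5 + z) = 2*z*(5 + z))
1/Y(K(-7)) = 1/(2*(-1/25)*(5 - 1/25)) = 1/(2*(-1/25)*(124/25)) = 1/(-248/625) = -625/248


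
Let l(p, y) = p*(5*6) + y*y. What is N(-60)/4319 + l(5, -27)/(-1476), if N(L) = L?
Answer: -1294987/2124948 ≈ -0.60942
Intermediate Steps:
l(p, y) = y² + 30*p (l(p, y) = p*30 + y² = 30*p + y² = y² + 30*p)
N(-60)/4319 + l(5, -27)/(-1476) = -60/4319 + ((-27)² + 30*5)/(-1476) = -60*1/4319 + (729 + 150)*(-1/1476) = -60/4319 + 879*(-1/1476) = -60/4319 - 293/492 = -1294987/2124948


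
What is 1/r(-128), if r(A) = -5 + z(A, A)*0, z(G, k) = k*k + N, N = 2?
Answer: -⅕ ≈ -0.20000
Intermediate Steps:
z(G, k) = 2 + k² (z(G, k) = k*k + 2 = k² + 2 = 2 + k²)
r(A) = -5 (r(A) = -5 + (2 + A²)*0 = -5 + 0 = -5)
1/r(-128) = 1/(-5) = -⅕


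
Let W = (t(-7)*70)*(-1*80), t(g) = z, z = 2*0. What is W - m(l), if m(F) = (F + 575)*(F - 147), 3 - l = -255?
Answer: -92463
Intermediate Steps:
l = 258 (l = 3 - 1*(-255) = 3 + 255 = 258)
z = 0
t(g) = 0
W = 0 (W = (0*70)*(-1*80) = 0*(-80) = 0)
m(F) = (-147 + F)*(575 + F) (m(F) = (575 + F)*(-147 + F) = (-147 + F)*(575 + F))
W - m(l) = 0 - (-84525 + 258**2 + 428*258) = 0 - (-84525 + 66564 + 110424) = 0 - 1*92463 = 0 - 92463 = -92463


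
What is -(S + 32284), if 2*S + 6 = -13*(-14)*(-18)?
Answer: -30643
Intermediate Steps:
S = -1641 (S = -3 + (-13*(-14)*(-18))/2 = -3 + (182*(-18))/2 = -3 + (1/2)*(-3276) = -3 - 1638 = -1641)
-(S + 32284) = -(-1641 + 32284) = -1*30643 = -30643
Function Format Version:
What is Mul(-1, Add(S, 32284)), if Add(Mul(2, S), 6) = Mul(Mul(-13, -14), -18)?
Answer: -30643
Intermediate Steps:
S = -1641 (S = Add(-3, Mul(Rational(1, 2), Mul(Mul(-13, -14), -18))) = Add(-3, Mul(Rational(1, 2), Mul(182, -18))) = Add(-3, Mul(Rational(1, 2), -3276)) = Add(-3, -1638) = -1641)
Mul(-1, Add(S, 32284)) = Mul(-1, Add(-1641, 32284)) = Mul(-1, 30643) = -30643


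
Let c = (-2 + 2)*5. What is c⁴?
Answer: 0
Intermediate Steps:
c = 0 (c = 0*5 = 0)
c⁴ = 0⁴ = 0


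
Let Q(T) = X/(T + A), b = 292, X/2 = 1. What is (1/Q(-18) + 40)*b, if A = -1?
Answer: 8906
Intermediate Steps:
X = 2 (X = 2*1 = 2)
Q(T) = 2/(-1 + T) (Q(T) = 2/(T - 1) = 2/(-1 + T))
(1/Q(-18) + 40)*b = (1/(2/(-1 - 18)) + 40)*292 = (1/(2/(-19)) + 40)*292 = (1/(2*(-1/19)) + 40)*292 = (1/(-2/19) + 40)*292 = (-19/2 + 40)*292 = (61/2)*292 = 8906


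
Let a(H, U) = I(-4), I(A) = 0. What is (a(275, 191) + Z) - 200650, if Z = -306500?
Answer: -507150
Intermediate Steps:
a(H, U) = 0
(a(275, 191) + Z) - 200650 = (0 - 306500) - 200650 = -306500 - 200650 = -507150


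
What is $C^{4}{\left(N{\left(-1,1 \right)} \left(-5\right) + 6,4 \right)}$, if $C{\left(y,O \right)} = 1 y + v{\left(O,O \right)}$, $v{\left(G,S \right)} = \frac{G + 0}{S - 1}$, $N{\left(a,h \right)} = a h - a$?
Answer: $\frac{234256}{81} \approx 2892.1$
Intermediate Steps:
$N{\left(a,h \right)} = - a + a h$
$v{\left(G,S \right)} = \frac{G}{-1 + S}$ ($v{\left(G,S \right)} = \frac{G}{S - 1} = \frac{G}{-1 + S}$)
$C{\left(y,O \right)} = y + \frac{O}{-1 + O}$ ($C{\left(y,O \right)} = 1 y + \frac{O}{-1 + O} = y + \frac{O}{-1 + O}$)
$C^{4}{\left(N{\left(-1,1 \right)} \left(-5\right) + 6,4 \right)} = \left(\frac{4 + \left(- (-1 + 1) \left(-5\right) + 6\right) \left(-1 + 4\right)}{-1 + 4}\right)^{4} = \left(\frac{4 + \left(\left(-1\right) 0 \left(-5\right) + 6\right) 3}{3}\right)^{4} = \left(\frac{4 + \left(0 \left(-5\right) + 6\right) 3}{3}\right)^{4} = \left(\frac{4 + \left(0 + 6\right) 3}{3}\right)^{4} = \left(\frac{4 + 6 \cdot 3}{3}\right)^{4} = \left(\frac{4 + 18}{3}\right)^{4} = \left(\frac{1}{3} \cdot 22\right)^{4} = \left(\frac{22}{3}\right)^{4} = \frac{234256}{81}$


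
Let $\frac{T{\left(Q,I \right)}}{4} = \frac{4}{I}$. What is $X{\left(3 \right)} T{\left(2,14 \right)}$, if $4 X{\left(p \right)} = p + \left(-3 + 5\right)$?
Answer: $\frac{10}{7} \approx 1.4286$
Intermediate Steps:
$T{\left(Q,I \right)} = \frac{16}{I}$ ($T{\left(Q,I \right)} = 4 \frac{4}{I} = \frac{16}{I}$)
$X{\left(p \right)} = \frac{1}{2} + \frac{p}{4}$ ($X{\left(p \right)} = \frac{p + \left(-3 + 5\right)}{4} = \frac{p + 2}{4} = \frac{2 + p}{4} = \frac{1}{2} + \frac{p}{4}$)
$X{\left(3 \right)} T{\left(2,14 \right)} = \left(\frac{1}{2} + \frac{1}{4} \cdot 3\right) \frac{16}{14} = \left(\frac{1}{2} + \frac{3}{4}\right) 16 \cdot \frac{1}{14} = \frac{5}{4} \cdot \frac{8}{7} = \frac{10}{7}$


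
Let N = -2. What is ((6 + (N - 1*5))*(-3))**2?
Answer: 9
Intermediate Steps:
((6 + (N - 1*5))*(-3))**2 = ((6 + (-2 - 1*5))*(-3))**2 = ((6 + (-2 - 5))*(-3))**2 = ((6 - 7)*(-3))**2 = (-1*(-3))**2 = 3**2 = 9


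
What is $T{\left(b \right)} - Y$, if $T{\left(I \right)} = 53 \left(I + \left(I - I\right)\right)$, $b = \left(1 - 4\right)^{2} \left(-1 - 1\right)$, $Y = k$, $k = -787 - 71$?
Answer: $-96$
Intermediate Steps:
$k = -858$ ($k = -787 - 71 = -858$)
$Y = -858$
$b = -18$ ($b = \left(-3\right)^{2} \left(-2\right) = 9 \left(-2\right) = -18$)
$T{\left(I \right)} = 53 I$ ($T{\left(I \right)} = 53 \left(I + 0\right) = 53 I$)
$T{\left(b \right)} - Y = 53 \left(-18\right) - -858 = -954 + 858 = -96$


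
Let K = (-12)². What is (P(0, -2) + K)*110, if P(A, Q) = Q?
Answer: 15620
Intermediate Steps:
K = 144
(P(0, -2) + K)*110 = (-2 + 144)*110 = 142*110 = 15620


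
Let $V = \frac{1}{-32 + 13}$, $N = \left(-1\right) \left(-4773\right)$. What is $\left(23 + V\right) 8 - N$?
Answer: $- \frac{87199}{19} \approx -4589.4$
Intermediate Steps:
$N = 4773$
$V = - \frac{1}{19}$ ($V = \frac{1}{-19} = - \frac{1}{19} \approx -0.052632$)
$\left(23 + V\right) 8 - N = \left(23 - \frac{1}{19}\right) 8 - 4773 = \frac{436}{19} \cdot 8 - 4773 = \frac{3488}{19} - 4773 = - \frac{87199}{19}$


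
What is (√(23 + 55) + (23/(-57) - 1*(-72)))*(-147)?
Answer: -199969/19 - 147*√78 ≈ -11823.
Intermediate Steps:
(√(23 + 55) + (23/(-57) - 1*(-72)))*(-147) = (√78 + (23*(-1/57) + 72))*(-147) = (√78 + (-23/57 + 72))*(-147) = (√78 + 4081/57)*(-147) = (4081/57 + √78)*(-147) = -199969/19 - 147*√78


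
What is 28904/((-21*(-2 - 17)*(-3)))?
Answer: -28904/1197 ≈ -24.147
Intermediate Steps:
28904/((-21*(-2 - 17)*(-3))) = 28904/((-21*(-19)*(-3))) = 28904/((399*(-3))) = 28904/(-1197) = 28904*(-1/1197) = -28904/1197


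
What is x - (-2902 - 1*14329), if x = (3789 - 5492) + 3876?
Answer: 19404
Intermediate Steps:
x = 2173 (x = -1703 + 3876 = 2173)
x - (-2902 - 1*14329) = 2173 - (-2902 - 1*14329) = 2173 - (-2902 - 14329) = 2173 - 1*(-17231) = 2173 + 17231 = 19404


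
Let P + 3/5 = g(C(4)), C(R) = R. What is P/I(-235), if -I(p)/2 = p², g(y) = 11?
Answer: -26/276125 ≈ -9.4160e-5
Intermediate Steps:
I(p) = -2*p²
P = 52/5 (P = -⅗ + 11 = 52/5 ≈ 10.400)
P/I(-235) = 52/(5*((-2*(-235)²))) = 52/(5*((-2*55225))) = (52/5)/(-110450) = (52/5)*(-1/110450) = -26/276125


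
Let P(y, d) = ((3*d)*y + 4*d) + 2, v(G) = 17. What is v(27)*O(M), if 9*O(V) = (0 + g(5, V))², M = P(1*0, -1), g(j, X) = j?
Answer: 425/9 ≈ 47.222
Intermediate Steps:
P(y, d) = 2 + 4*d + 3*d*y (P(y, d) = (3*d*y + 4*d) + 2 = (4*d + 3*d*y) + 2 = 2 + 4*d + 3*d*y)
M = -2 (M = 2 + 4*(-1) + 3*(-1)*(1*0) = 2 - 4 + 3*(-1)*0 = 2 - 4 + 0 = -2)
O(V) = 25/9 (O(V) = (0 + 5)²/9 = (⅑)*5² = (⅑)*25 = 25/9)
v(27)*O(M) = 17*(25/9) = 425/9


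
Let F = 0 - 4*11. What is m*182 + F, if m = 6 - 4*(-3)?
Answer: 3232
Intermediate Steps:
F = -44 (F = 0 - 44 = -44)
m = 18 (m = 6 + 12 = 18)
m*182 + F = 18*182 - 44 = 3276 - 44 = 3232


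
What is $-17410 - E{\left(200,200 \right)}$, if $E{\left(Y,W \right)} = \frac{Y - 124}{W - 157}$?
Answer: $- \frac{748706}{43} \approx -17412.0$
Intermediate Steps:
$E{\left(Y,W \right)} = \frac{-124 + Y}{-157 + W}$
$-17410 - E{\left(200,200 \right)} = -17410 - \frac{-124 + 200}{-157 + 200} = -17410 - \frac{1}{43} \cdot 76 = -17410 - \frac{76}{43} = - \frac{748706}{43}$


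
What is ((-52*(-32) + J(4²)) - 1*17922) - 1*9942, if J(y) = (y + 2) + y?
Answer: -26166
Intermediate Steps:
J(y) = 2 + 2*y (J(y) = (2 + y) + y = 2 + 2*y)
((-52*(-32) + J(4²)) - 1*17922) - 1*9942 = ((-52*(-32) + (2 + 2*4²)) - 1*17922) - 1*9942 = ((1664 + (2 + 2*16)) - 17922) - 9942 = ((1664 + (2 + 32)) - 17922) - 9942 = ((1664 + 34) - 17922) - 9942 = (1698 - 17922) - 9942 = -16224 - 9942 = -26166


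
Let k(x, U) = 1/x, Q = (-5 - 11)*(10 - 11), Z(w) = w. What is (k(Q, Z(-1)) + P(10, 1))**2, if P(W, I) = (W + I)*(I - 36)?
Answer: 37933281/256 ≈ 1.4818e+5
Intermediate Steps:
P(W, I) = (-36 + I)*(I + W) (P(W, I) = (I + W)*(-36 + I) = (-36 + I)*(I + W))
Q = 16 (Q = -16*(-1) = 16)
(k(Q, Z(-1)) + P(10, 1))**2 = (1/16 + (1**2 - 36*1 - 36*10 + 1*10))**2 = (1/16 + (1 - 36 - 360 + 10))**2 = (1/16 - 385)**2 = (-6159/16)**2 = 37933281/256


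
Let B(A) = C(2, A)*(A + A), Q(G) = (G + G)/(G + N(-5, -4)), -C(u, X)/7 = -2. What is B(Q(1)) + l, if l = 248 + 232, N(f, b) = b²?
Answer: 8216/17 ≈ 483.29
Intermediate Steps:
C(u, X) = 14 (C(u, X) = -7*(-2) = 14)
l = 480
Q(G) = 2*G/(16 + G) (Q(G) = (G + G)/(G + (-4)²) = (2*G)/(G + 16) = (2*G)/(16 + G) = 2*G/(16 + G))
B(A) = 28*A (B(A) = 14*(A + A) = 14*(2*A) = 28*A)
B(Q(1)) + l = 28*(2*1/(16 + 1)) + 480 = 28*(2*1/17) + 480 = 28*(2*1*(1/17)) + 480 = 28*(2/17) + 480 = 56/17 + 480 = 8216/17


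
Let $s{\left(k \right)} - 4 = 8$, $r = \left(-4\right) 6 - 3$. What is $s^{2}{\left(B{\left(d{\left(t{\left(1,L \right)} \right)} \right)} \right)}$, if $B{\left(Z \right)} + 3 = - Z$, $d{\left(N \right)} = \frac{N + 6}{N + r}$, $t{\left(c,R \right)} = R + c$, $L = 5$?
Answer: $144$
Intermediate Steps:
$r = -27$ ($r = -24 - 3 = -27$)
$d{\left(N \right)} = \frac{6 + N}{-27 + N}$ ($d{\left(N \right)} = \frac{N + 6}{N - 27} = \frac{6 + N}{-27 + N}$)
$B{\left(Z \right)} = -3 - Z$
$s{\left(k \right)} = 12$ ($s{\left(k \right)} = 4 + 8 = 12$)
$s^{2}{\left(B{\left(d{\left(t{\left(1,L \right)} \right)} \right)} \right)} = 12^{2} = 144$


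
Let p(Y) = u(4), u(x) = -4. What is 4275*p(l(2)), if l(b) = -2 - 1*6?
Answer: -17100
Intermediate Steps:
l(b) = -8 (l(b) = -2 - 6 = -8)
p(Y) = -4
4275*p(l(2)) = 4275*(-4) = -17100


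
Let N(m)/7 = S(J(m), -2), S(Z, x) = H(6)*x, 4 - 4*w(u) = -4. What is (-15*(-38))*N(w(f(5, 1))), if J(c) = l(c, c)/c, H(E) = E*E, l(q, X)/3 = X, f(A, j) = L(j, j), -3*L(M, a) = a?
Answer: -287280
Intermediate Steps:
L(M, a) = -a/3
f(A, j) = -j/3
l(q, X) = 3*X
H(E) = E²
w(u) = 2 (w(u) = 1 - ¼*(-4) = 1 + 1 = 2)
J(c) = 3 (J(c) = (3*c)/c = 3)
S(Z, x) = 36*x (S(Z, x) = 6²*x = 36*x)
N(m) = -504 (N(m) = 7*(36*(-2)) = 7*(-72) = -504)
(-15*(-38))*N(w(f(5, 1))) = -15*(-38)*(-504) = 570*(-504) = -287280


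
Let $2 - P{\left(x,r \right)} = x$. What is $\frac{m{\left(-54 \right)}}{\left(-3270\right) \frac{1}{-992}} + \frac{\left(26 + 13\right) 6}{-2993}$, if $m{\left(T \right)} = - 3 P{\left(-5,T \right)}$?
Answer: $- \frac{10519226}{1631185} \approx -6.4488$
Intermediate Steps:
$P{\left(x,r \right)} = 2 - x$
$m{\left(T \right)} = -21$ ($m{\left(T \right)} = - 3 \left(2 - -5\right) = - 3 \left(2 + 5\right) = \left(-3\right) 7 = -21$)
$\frac{m{\left(-54 \right)}}{\left(-3270\right) \frac{1}{-992}} + \frac{\left(26 + 13\right) 6}{-2993} = - \frac{21}{\left(-3270\right) \frac{1}{-992}} + \frac{\left(26 + 13\right) 6}{-2993} = - \frac{21}{\left(-3270\right) \left(- \frac{1}{992}\right)} + 39 \cdot 6 \left(- \frac{1}{2993}\right) = - \frac{21}{\frac{1635}{496}} + 234 \left(- \frac{1}{2993}\right) = \left(-21\right) \frac{496}{1635} - \frac{234}{2993} = - \frac{3472}{545} - \frac{234}{2993} = - \frac{10519226}{1631185}$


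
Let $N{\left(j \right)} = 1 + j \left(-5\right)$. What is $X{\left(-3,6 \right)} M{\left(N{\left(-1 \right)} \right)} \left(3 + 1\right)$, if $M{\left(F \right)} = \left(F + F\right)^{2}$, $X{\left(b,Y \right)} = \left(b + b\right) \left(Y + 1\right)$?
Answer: $-24192$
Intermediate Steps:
$X{\left(b,Y \right)} = 2 b \left(1 + Y\right)$
$N{\left(j \right)} = 1 - 5 j$
$M{\left(F \right)} = 4 F^{2}$ ($M{\left(F \right)} = \left(2 F\right)^{2} = 4 F^{2}$)
$X{\left(-3,6 \right)} M{\left(N{\left(-1 \right)} \right)} \left(3 + 1\right) = 2 \left(-3\right) \left(1 + 6\right) 4 \left(1 - -5\right)^{2} \left(3 + 1\right) = 2 \left(-3\right) 7 \cdot 4 \left(1 + 5\right)^{2} \cdot 4 = - 42 \cdot 4 \cdot 6^{2} \cdot 4 = - 42 \cdot 4 \cdot 36 \cdot 4 = \left(-42\right) 144 \cdot 4 = \left(-6048\right) 4 = -24192$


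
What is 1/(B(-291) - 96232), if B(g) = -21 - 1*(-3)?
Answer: -1/96250 ≈ -1.0390e-5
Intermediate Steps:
B(g) = -18 (B(g) = -21 + 3 = -18)
1/(B(-291) - 96232) = 1/(-18 - 96232) = 1/(-96250) = -1/96250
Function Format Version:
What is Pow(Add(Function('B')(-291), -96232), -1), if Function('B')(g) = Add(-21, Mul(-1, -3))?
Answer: Rational(-1, 96250) ≈ -1.0390e-5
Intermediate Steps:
Function('B')(g) = -18 (Function('B')(g) = Add(-21, 3) = -18)
Pow(Add(Function('B')(-291), -96232), -1) = Pow(Add(-18, -96232), -1) = Pow(-96250, -1) = Rational(-1, 96250)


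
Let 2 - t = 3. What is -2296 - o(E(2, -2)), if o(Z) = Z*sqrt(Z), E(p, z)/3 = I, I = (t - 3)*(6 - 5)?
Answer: -2296 + 24*I*sqrt(3) ≈ -2296.0 + 41.569*I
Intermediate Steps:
t = -1 (t = 2 - 1*3 = 2 - 3 = -1)
I = -4 (I = (-1 - 3)*(6 - 5) = -4*1 = -4)
E(p, z) = -12 (E(p, z) = 3*(-4) = -12)
o(Z) = Z**(3/2)
-2296 - o(E(2, -2)) = -2296 - (-12)**(3/2) = -2296 - (-24)*I*sqrt(3) = -2296 + 24*I*sqrt(3)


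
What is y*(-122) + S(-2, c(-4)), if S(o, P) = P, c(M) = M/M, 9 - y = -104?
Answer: -13785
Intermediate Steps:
y = 113 (y = 9 - 1*(-104) = 9 + 104 = 113)
c(M) = 1
y*(-122) + S(-2, c(-4)) = 113*(-122) + 1 = -13786 + 1 = -13785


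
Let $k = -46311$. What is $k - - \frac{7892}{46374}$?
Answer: $- \frac{1073809211}{23187} \approx -46311.0$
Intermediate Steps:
$k - - \frac{7892}{46374} = -46311 - - \frac{7892}{46374} = -46311 - \left(-7892\right) \frac{1}{46374} = -46311 - - \frac{3946}{23187} = -46311 + \frac{3946}{23187} = - \frac{1073809211}{23187}$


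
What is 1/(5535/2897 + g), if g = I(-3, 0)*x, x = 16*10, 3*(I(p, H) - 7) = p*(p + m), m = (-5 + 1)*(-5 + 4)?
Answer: 2897/2786655 ≈ 0.0010396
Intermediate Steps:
m = 4 (m = -4*(-1) = 4)
I(p, H) = 7 + p*(4 + p)/3 (I(p, H) = 7 + (p*(p + 4))/3 = 7 + (p*(4 + p))/3 = 7 + p*(4 + p)/3)
x = 160
g = 960 (g = (7 + (1/3)*(-3)**2 + (4/3)*(-3))*160 = (7 + (1/3)*9 - 4)*160 = (7 + 3 - 4)*160 = 6*160 = 960)
1/(5535/2897 + g) = 1/(5535/2897 + 960) = 1/(2786655/2897) = 2897/2786655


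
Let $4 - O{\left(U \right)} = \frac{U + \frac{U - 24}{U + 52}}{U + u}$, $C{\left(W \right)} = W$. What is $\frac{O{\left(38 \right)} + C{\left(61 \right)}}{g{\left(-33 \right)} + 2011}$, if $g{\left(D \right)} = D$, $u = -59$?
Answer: $\frac{31571}{934605} \approx 0.03378$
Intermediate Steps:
$O{\left(U \right)} = 4 - \frac{U + \frac{-24 + U}{52 + U}}{-59 + U}$ ($O{\left(U \right)} = 4 - \frac{U + \frac{U - 24}{U + 52}}{U - 59} = 4 - \frac{U + \frac{-24 + U}{52 + U}}{-59 + U}$)
$\frac{O{\left(38 \right)} + C{\left(61 \right)}}{g{\left(-33 \right)} + 2011} = \frac{\frac{-12248 - 3078 + 3 \cdot 38^{2}}{-3068 + 38^{2} - 266} + 61}{-33 + 2011} = \frac{\frac{-12248 - 3078 + 3 \cdot 1444}{-3068 + 1444 - 266} + 61}{1978} = \left(\frac{-12248 - 3078 + 4332}{-1890} + 61\right) \frac{1}{1978} = \left(\left(- \frac{1}{1890}\right) \left(-10994\right) + 61\right) \frac{1}{1978} = \left(\frac{5497}{945} + 61\right) \frac{1}{1978} = \frac{63142}{945} \cdot \frac{1}{1978} = \frac{31571}{934605}$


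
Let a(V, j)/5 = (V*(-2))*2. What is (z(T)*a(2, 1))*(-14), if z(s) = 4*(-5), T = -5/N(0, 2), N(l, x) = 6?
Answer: -11200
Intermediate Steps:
a(V, j) = -20*V (a(V, j) = 5*((V*(-2))*2) = 5*(-2*V*2) = 5*(-4*V) = -20*V)
T = -⅚ (T = -5/6 = -5*⅙ = -⅚ ≈ -0.83333)
z(s) = -20
(z(T)*a(2, 1))*(-14) = -(-400)*2*(-14) = -20*(-40)*(-14) = 800*(-14) = -11200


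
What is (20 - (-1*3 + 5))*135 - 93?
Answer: 2337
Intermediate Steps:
(20 - (-1*3 + 5))*135 - 93 = (20 - (-3 + 5))*135 - 93 = (20 - 1*2)*135 - 93 = (20 - 2)*135 - 93 = 18*135 - 93 = 2430 - 93 = 2337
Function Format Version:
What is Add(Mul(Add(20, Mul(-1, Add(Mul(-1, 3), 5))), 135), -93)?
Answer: 2337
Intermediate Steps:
Add(Mul(Add(20, Mul(-1, Add(Mul(-1, 3), 5))), 135), -93) = Add(Mul(Add(20, Mul(-1, Add(-3, 5))), 135), -93) = Add(Mul(Add(20, Mul(-1, 2)), 135), -93) = Add(Mul(Add(20, -2), 135), -93) = Add(Mul(18, 135), -93) = Add(2430, -93) = 2337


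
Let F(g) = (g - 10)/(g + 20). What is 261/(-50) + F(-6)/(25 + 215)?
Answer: -2743/525 ≈ -5.2248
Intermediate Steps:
F(g) = (-10 + g)/(20 + g)
261/(-50) + F(-6)/(25 + 215) = 261/(-50) + ((-10 - 6)/(20 - 6))/(25 + 215) = 261*(-1/50) + (-16/14)/240 = -261/50 + ((1/14)*(-16))*(1/240) = -261/50 - 8/7*1/240 = -261/50 - 1/210 = -2743/525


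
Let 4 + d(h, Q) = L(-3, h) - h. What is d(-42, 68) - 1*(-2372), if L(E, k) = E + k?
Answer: 2365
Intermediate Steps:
d(h, Q) = -7 (d(h, Q) = -4 + ((-3 + h) - h) = -4 - 3 = -7)
d(-42, 68) - 1*(-2372) = -7 - 1*(-2372) = -7 + 2372 = 2365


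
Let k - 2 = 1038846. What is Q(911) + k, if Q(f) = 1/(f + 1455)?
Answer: 2457914369/2366 ≈ 1.0388e+6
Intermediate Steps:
k = 1038848 (k = 2 + 1038846 = 1038848)
Q(f) = 1/(1455 + f)
Q(911) + k = 1/(1455 + 911) + 1038848 = 1/2366 + 1038848 = 2457914369/2366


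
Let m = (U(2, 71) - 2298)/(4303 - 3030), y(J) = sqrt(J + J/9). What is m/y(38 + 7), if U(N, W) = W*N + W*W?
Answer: 577*sqrt(2)/2546 ≈ 0.32050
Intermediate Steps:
y(J) = sqrt(10)*sqrt(J)/3 (y(J) = sqrt(J + J*(1/9)) = sqrt(J + J/9) = sqrt(10*J/9) = sqrt(10)*sqrt(J)/3)
U(N, W) = W**2 + N*W (U(N, W) = N*W + W**2 = W**2 + N*W)
m = 2885/1273 (m = (71*(2 + 71) - 2298)/(4303 - 3030) = (71*73 - 2298)/1273 = (5183 - 2298)*(1/1273) = 2885*(1/1273) = 2885/1273 ≈ 2.2663)
m/y(38 + 7) = 2885/(1273*((sqrt(10)*sqrt(38 + 7)/3))) = 2885/(1273*((sqrt(10)*sqrt(45)/3))) = 2885/(1273*((sqrt(10)*(3*sqrt(5))/3))) = 2885/(1273*((5*sqrt(2)))) = 2885*(sqrt(2)/10)/1273 = 577*sqrt(2)/2546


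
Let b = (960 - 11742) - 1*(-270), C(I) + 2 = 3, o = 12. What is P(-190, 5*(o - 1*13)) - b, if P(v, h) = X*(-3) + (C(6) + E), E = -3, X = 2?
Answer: 10504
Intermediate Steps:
C(I) = 1 (C(I) = -2 + 3 = 1)
b = -10512 (b = -10782 + 270 = -10512)
P(v, h) = -8 (P(v, h) = 2*(-3) + (1 - 3) = -6 - 2 = -8)
P(-190, 5*(o - 1*13)) - b = -8 - 1*(-10512) = -8 + 10512 = 10504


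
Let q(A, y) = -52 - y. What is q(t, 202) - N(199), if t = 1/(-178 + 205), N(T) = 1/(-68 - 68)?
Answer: -34543/136 ≈ -253.99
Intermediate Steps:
N(T) = -1/136 (N(T) = 1/(-136) = -1/136)
t = 1/27 ≈ 0.037037
q(t, 202) - N(199) = (-52 - 1*202) - 1*(-1/136) = (-52 - 202) + 1/136 = -254 + 1/136 = -34543/136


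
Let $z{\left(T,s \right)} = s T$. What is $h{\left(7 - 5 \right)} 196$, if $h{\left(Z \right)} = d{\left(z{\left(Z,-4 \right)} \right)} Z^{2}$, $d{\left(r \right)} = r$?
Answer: $-6272$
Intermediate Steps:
$z{\left(T,s \right)} = T s$
$h{\left(Z \right)} = - 4 Z^{3}$ ($h{\left(Z \right)} = Z \left(-4\right) Z^{2} = - 4 Z Z^{2} = - 4 Z^{3}$)
$h{\left(7 - 5 \right)} 196 = - 4 \left(7 - 5\right)^{3} \cdot 196 = - 4 \cdot 2^{3} \cdot 196 = \left(-4\right) 8 \cdot 196 = \left(-32\right) 196 = -6272$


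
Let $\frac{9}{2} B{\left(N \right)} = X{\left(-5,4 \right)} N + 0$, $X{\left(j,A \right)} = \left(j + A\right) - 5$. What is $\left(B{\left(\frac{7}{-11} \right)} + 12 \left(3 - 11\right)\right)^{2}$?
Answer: $\frac{9859600}{1089} \approx 9053.8$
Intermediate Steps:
$X{\left(j,A \right)} = -5 + A + j$ ($X{\left(j,A \right)} = \left(A + j\right) - 5 = -5 + A + j$)
$B{\left(N \right)} = - \frac{4 N}{3}$ ($B{\left(N \right)} = \frac{2 \left(\left(-5 + 4 - 5\right) N + 0\right)}{9} = \frac{2 \left(- 6 N + 0\right)}{9} = \frac{2 \left(- 6 N\right)}{9} = - \frac{4 N}{3}$)
$\left(B{\left(\frac{7}{-11} \right)} + 12 \left(3 - 11\right)\right)^{2} = \left(- \frac{4 \frac{7}{-11}}{3} + 12 \left(3 - 11\right)\right)^{2} = \left(- \frac{4 \cdot 7 \left(- \frac{1}{11}\right)}{3} + 12 \left(-8\right)\right)^{2} = \left(\left(- \frac{4}{3}\right) \left(- \frac{7}{11}\right) - 96\right)^{2} = \left(\frac{28}{33} - 96\right)^{2} = \left(- \frac{3140}{33}\right)^{2} = \frac{9859600}{1089}$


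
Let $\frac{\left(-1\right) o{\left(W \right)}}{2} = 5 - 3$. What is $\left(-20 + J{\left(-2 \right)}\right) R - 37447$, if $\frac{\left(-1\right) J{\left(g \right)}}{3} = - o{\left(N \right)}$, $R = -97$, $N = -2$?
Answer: $-34343$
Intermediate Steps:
$o{\left(W \right)} = -4$ ($o{\left(W \right)} = - 2 \left(5 - 3\right) = \left(-2\right) 2 = -4$)
$J{\left(g \right)} = -12$ ($J{\left(g \right)} = - 3 \left(\left(-1\right) \left(-4\right)\right) = \left(-3\right) 4 = -12$)
$\left(-20 + J{\left(-2 \right)}\right) R - 37447 = \left(-20 - 12\right) \left(-97\right) - 37447 = \left(-32\right) \left(-97\right) - 37447 = 3104 - 37447 = -34343$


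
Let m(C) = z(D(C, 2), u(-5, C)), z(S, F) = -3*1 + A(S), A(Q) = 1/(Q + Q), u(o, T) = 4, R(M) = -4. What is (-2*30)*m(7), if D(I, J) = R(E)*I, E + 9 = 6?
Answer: 2535/14 ≈ 181.07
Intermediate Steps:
E = -3 (E = -9 + 6 = -3)
D(I, J) = -4*I
A(Q) = 1/(2*Q)
z(S, F) = -3 + 1/(2*S) (z(S, F) = -3*1 + 1/(2*S) = -3 + 1/(2*S))
m(C) = -3 - 1/(8*C) (m(C) = -3 + 1/(2*((-4*C))) = -3 + (-1/(4*C))/2 = -3 - 1/(8*C))
(-2*30)*m(7) = (-2*30)*(-3 - ⅛/7) = -60*(-3 - ⅛*⅐) = -60*(-3 - 1/56) = -60*(-169/56) = 2535/14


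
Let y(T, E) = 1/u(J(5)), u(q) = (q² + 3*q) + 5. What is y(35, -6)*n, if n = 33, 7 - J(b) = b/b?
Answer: 33/59 ≈ 0.55932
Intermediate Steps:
J(b) = 6 (J(b) = 7 - b/b = 7 - 1*1 = 7 - 1 = 6)
u(q) = 5 + q² + 3*q
y(T, E) = 1/59 (y(T, E) = 1/(5 + 6² + 3*6) = 1/(5 + 36 + 18) = 1/59)
y(35, -6)*n = (1/59)*33 = 33/59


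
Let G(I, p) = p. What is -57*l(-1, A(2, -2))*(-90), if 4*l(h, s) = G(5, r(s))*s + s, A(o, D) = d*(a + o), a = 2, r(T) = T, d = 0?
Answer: 0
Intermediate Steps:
A(o, D) = 0 (A(o, D) = 0*(2 + o) = 0)
l(h, s) = s/4 + s**2/4 (l(h, s) = (s*s + s)/4 = (s**2 + s)/4 = (s + s**2)/4 = s/4 + s**2/4)
-57*l(-1, A(2, -2))*(-90) = -57*0*(1 + 0)/4*(-90) = -57*0/4*(-90) = -57*0*(-90) = 0*(-90) = 0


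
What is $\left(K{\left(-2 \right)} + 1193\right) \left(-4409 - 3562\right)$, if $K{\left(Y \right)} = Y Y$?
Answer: $-9541287$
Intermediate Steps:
$K{\left(Y \right)} = Y^{2}$
$\left(K{\left(-2 \right)} + 1193\right) \left(-4409 - 3562\right) = \left(\left(-2\right)^{2} + 1193\right) \left(-4409 - 3562\right) = \left(4 + 1193\right) \left(-7971\right) = 1197 \left(-7971\right) = -9541287$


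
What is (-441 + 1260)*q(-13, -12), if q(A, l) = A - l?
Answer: -819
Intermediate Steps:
(-441 + 1260)*q(-13, -12) = (-441 + 1260)*(-13 - 1*(-12)) = 819*(-13 + 12) = 819*(-1) = -819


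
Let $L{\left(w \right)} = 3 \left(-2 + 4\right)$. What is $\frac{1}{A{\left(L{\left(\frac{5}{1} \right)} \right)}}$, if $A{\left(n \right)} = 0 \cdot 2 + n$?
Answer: $\frac{1}{6} \approx 0.16667$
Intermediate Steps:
$L{\left(w \right)} = 6$ ($L{\left(w \right)} = 3 \cdot 2 = 6$)
$A{\left(n \right)} = n$ ($A{\left(n \right)} = 0 + n = n$)
$\frac{1}{A{\left(L{\left(\frac{5}{1} \right)} \right)}} = \frac{1}{6}$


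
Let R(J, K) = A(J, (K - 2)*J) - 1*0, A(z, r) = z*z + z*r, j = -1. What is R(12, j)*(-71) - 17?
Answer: 20431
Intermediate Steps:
A(z, r) = z² + r*z
R(J, K) = J*(J + J*(-2 + K)) (R(J, K) = J*((K - 2)*J + J) - 1*0 = J*((-2 + K)*J + J) + 0 = J*(J*(-2 + K) + J) + 0 = J*(J + J*(-2 + K)) + 0 = J*(J + J*(-2 + K)))
R(12, j)*(-71) - 17 = (12²*(-1 - 1))*(-71) - 17 = (144*(-2))*(-71) - 17 = -288*(-71) - 17 = 20448 - 17 = 20431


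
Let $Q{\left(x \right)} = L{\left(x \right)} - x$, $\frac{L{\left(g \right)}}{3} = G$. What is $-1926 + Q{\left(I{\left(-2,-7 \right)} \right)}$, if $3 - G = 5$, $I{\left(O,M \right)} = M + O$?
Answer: $-1923$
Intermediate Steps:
$G = -2$ ($G = 3 - 5 = -2$)
$L{\left(g \right)} = -6$ ($L{\left(g \right)} = 3 \left(-2\right) = -6$)
$Q{\left(x \right)} = -6 - x$
$-1926 + Q{\left(I{\left(-2,-7 \right)} \right)} = -1926 - -3 = -1926 + \left(-6 + 9\right) = -1926 + 3 = -1923$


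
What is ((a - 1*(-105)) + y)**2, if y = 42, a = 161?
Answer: 94864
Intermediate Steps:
((a - 1*(-105)) + y)**2 = ((161 - 1*(-105)) + 42)**2 = ((161 + 105) + 42)**2 = (266 + 42)**2 = 308**2 = 94864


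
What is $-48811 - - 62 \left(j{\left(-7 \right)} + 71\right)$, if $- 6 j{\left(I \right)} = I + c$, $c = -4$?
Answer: $- \frac{132886}{3} \approx -44295.0$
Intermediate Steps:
$j{\left(I \right)} = \frac{2}{3} - \frac{I}{6}$ ($j{\left(I \right)} = - \frac{I - 4}{6} = - \frac{-4 + I}{6} = \frac{2}{3} - \frac{I}{6}$)
$-48811 - - 62 \left(j{\left(-7 \right)} + 71\right) = -48811 - - 62 \left(\left(\frac{2}{3} - - \frac{7}{6}\right) + 71\right) = -48811 - - 62 \left(\left(\frac{2}{3} + \frac{7}{6}\right) + 71\right) = -48811 - - 62 \left(\frac{11}{6} + 71\right) = -48811 - \left(-62\right) \frac{437}{6} = -48811 - - \frac{13547}{3} = -48811 + \frac{13547}{3} = - \frac{132886}{3}$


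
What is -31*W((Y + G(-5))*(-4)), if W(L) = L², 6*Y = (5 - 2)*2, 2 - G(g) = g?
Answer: -31744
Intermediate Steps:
G(g) = 2 - g
Y = 1 (Y = ((5 - 2)*2)/6 = (3*2)/6 = (⅙)*6 = 1)
-31*W((Y + G(-5))*(-4)) = -31*16*(1 + (2 - 1*(-5)))² = -31*16*(1 + (2 + 5))² = -31*16*(1 + 7)² = -31*(8*(-4))² = -31*(-32)² = -31*1024 = -31744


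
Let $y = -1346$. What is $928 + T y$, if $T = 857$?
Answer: $-1152594$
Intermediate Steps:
$928 + T y = 928 + 857 \left(-1346\right) = 928 - 1153522 = -1152594$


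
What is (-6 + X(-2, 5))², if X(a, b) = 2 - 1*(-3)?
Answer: 1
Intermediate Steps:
X(a, b) = 5 (X(a, b) = 2 + 3 = 5)
(-6 + X(-2, 5))² = (-6 + 5)² = (-1)² = 1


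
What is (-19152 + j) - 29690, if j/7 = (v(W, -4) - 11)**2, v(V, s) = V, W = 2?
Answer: -48275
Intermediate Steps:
j = 567 (j = 7*(2 - 11)**2 = 7*(-9)**2 = 7*81 = 567)
(-19152 + j) - 29690 = (-19152 + 567) - 29690 = -18585 - 29690 = -48275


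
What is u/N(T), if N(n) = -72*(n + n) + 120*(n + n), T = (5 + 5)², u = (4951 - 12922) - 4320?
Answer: -4097/3200 ≈ -1.2803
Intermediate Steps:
u = -12291 (u = -7971 - 4320 = -12291)
T = 100 (T = 10² = 100)
N(n) = 96*n (N(n) = -144*n + 120*(2*n) = -144*n + 240*n = 96*n)
u/N(T) = -12291/(96*100) = -12291/9600 = -12291*1/9600 = -4097/3200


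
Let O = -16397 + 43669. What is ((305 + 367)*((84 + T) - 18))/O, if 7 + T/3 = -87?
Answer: -2592/487 ≈ -5.3224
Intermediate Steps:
T = -282 (T = -21 + 3*(-87) = -21 - 261 = -282)
O = 27272
((305 + 367)*((84 + T) - 18))/O = ((305 + 367)*((84 - 282) - 18))/27272 = (672*(-198 - 18))*(1/27272) = (672*(-216))*(1/27272) = -145152*1/27272 = -2592/487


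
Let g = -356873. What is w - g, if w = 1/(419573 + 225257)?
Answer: 230122416591/644830 ≈ 3.5687e+5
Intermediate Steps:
w = 1/644830 ≈ 1.5508e-6
w - g = 1/644830 - 1*(-356873) = 1/644830 + 356873 = 230122416591/644830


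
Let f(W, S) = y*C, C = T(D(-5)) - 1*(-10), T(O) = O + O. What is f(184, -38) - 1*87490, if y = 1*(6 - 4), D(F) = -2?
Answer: -87478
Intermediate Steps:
T(O) = 2*O
y = 2 (y = 1*2 = 2)
C = 6 (C = 2*(-2) - 1*(-10) = -4 + 10 = 6)
f(W, S) = 12 (f(W, S) = 2*6 = 12)
f(184, -38) - 1*87490 = 12 - 1*87490 = 12 - 87490 = -87478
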